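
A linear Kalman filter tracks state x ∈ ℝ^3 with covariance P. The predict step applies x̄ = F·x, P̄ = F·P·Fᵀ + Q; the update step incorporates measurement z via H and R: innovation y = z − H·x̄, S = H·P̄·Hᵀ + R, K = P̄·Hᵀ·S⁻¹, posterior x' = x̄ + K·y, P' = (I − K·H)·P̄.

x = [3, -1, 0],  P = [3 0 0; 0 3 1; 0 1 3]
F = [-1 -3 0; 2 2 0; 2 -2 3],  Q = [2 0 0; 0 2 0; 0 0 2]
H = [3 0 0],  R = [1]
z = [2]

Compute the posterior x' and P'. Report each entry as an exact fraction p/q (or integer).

x' = [192/289, 1012/289, 2330/289]
P' = [32/289 -24/289 3/289; -24/289 2330/289 2382/289; 3/289 2382/289 11768/289]

x̄ = F·x = [0, 4, 8]
P̄ = F·P·Fᵀ + Q = [32 -24 3; -24 26 6; 3 6 41]
y = z − H·x̄ = [2]
S = H·P̄·Hᵀ + R = [289]
K = P̄·Hᵀ·S⁻¹ = [96/289; -72/289; 9/289]
x' = x̄ + K·y = [192/289, 1012/289, 2330/289]
P' = (I − K·H)·P̄ = [32/289 -24/289 3/289; -24/289 2330/289 2382/289; 3/289 2382/289 11768/289]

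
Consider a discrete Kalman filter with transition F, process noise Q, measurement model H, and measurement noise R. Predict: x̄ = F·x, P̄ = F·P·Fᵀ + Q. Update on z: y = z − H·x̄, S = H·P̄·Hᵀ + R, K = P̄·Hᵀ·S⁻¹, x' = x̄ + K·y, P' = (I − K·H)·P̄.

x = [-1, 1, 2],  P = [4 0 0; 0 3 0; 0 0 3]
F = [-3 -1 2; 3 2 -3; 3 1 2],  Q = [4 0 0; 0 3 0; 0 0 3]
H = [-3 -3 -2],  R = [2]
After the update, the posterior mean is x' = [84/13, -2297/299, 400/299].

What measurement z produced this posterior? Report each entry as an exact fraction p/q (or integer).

z = [1]

x̄ = F·x = [6, -7, 2]
P̄ = F·P·Fᵀ + Q = [55 -60 -27; -60 78 24; -27 24 54]
S = H·P̄·Hᵀ + R = [299]
K = P̄·Hᵀ·S⁻¹ = [3/13; -102/299; -99/299]
x' − x̄ = [6/13, -204/299, -198/299] = K·y
y = (KᵀK)⁻¹·Kᵀ·(x' − x̄) = [2]
z = y + H·x̄ = [2] + [-1] = [1]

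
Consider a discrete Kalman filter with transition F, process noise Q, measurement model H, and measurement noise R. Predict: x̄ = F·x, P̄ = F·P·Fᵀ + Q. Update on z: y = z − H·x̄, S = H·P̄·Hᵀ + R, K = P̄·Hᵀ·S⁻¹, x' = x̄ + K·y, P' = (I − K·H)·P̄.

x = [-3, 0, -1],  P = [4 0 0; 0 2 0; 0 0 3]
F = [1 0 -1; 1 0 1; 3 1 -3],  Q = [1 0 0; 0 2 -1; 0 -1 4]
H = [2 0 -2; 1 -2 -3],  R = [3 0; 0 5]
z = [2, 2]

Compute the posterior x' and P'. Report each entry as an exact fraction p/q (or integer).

x' = [2195/4948, -4435/4948, -451/2474]
P' = [21721/9896 -17513/9896 10487/4948; -17513/9896 35633/9896 -12499/4948; 10487/4948 -12499/4948 6595/2474]

x̄ = F·x = [-2, -4, -6]
P̄ = F·P·Fᵀ + Q = [8 1 21; 1 9 2; 21 2 69]
y = z − H·x̄ = [-6, -22]
S = H·P̄·Hᵀ + R = [143 266; 266 564]
K = P̄·Hᵀ·S⁻¹ = [249/4948 -1235/9896; 2495/4948 -2757/9896; -901/2474 -817/4948]
x' = x̄ + K·y = [2195/4948, -4435/4948, -451/2474]
P' = (I − K·H)·P̄ = [21721/9896 -17513/9896 10487/4948; -17513/9896 35633/9896 -12499/4948; 10487/4948 -12499/4948 6595/2474]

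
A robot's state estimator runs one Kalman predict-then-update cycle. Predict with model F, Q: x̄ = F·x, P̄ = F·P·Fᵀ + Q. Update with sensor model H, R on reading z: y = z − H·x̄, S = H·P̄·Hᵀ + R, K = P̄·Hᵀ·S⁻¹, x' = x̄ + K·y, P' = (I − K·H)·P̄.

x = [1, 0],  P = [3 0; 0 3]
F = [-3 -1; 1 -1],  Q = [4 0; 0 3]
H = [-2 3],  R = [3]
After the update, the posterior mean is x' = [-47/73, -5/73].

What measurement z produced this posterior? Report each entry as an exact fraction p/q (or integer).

x̄ = F·x = [-3, 1]
P̄ = F·P·Fᵀ + Q = [34 -6; -6 9]
S = H·P̄·Hᵀ + R = [292]
K = P̄·Hᵀ·S⁻¹ = [-43/146; 39/292]
x' − x̄ = [172/73, -78/73] = K·y
y = (KᵀK)⁻¹·Kᵀ·(x' − x̄) = [-8]
z = y + H·x̄ = [-8] + [9] = [1]

z = [1]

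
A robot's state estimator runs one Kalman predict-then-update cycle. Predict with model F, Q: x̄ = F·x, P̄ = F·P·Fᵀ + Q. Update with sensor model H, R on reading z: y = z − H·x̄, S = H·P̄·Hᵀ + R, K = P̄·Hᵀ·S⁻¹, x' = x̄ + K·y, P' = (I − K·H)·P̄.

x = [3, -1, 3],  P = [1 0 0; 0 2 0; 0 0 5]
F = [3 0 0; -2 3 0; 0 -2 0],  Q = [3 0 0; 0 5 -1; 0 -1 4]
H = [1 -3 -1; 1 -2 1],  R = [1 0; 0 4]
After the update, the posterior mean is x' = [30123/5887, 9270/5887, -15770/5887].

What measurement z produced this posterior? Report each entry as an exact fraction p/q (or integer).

x̄ = F·x = [9, -9, 2]
P̄ = F·P·Fᵀ + Q = [12 -6 0; -6 27 -13; 0 -13 12]
S = H·P̄·Hᵀ + R = [226 205; 205 212]
K = P̄·Hᵀ·S⁻¹ = [1440/5887 -726/5887; -723/5887 -1328/5887; -2066/5887 3053/5887]
x' − x̄ = [-22860/5887, 62253/5887, -27544/5887] = K·y
y = (KᵀK)⁻¹·Kᵀ·(x' − x̄) = [-31, -30]
z = y + H·x̄ = [-31, -30] + [34, 29] = [3, -1]

z = [3, -1]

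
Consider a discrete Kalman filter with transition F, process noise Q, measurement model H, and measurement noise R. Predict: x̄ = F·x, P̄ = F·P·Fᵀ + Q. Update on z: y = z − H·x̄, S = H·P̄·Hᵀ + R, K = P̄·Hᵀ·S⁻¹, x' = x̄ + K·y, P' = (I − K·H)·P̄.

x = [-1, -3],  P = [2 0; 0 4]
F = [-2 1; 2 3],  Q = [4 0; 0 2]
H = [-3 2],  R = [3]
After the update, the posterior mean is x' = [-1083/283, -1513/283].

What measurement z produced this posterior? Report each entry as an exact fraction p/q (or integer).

z = [1]

x̄ = F·x = [-1, -11]
P̄ = F·P·Fᵀ + Q = [16 4; 4 46]
S = H·P̄·Hᵀ + R = [283]
K = P̄·Hᵀ·S⁻¹ = [-40/283; 80/283]
x' − x̄ = [-800/283, 1600/283] = K·y
y = (KᵀK)⁻¹·Kᵀ·(x' − x̄) = [20]
z = y + H·x̄ = [20] + [-19] = [1]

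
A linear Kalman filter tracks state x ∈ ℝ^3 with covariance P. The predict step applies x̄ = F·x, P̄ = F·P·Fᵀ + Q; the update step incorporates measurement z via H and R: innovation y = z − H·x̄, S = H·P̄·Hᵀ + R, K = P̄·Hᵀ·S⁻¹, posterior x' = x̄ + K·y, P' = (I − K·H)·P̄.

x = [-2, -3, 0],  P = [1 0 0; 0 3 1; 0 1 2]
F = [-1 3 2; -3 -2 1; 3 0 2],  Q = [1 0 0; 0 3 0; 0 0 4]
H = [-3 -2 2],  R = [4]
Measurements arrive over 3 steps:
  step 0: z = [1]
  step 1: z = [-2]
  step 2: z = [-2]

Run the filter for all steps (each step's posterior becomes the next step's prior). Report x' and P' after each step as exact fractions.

step 0: x̄ = F·x = [-7, 12, -6]
step 0: P̄ = F·P·Fᵀ + Q = [49 -12 11; -12 22 -9; 11 -9 21]
step 0: y = z − H·x̄ = [16]
step 0: S = H·P̄·Hᵀ + R = [413]
step 0: K = P̄·Hᵀ·S⁻¹ = [-101/413; -26/413; 27/413]
step 0: x' = x̄ + K·y = [-4507/413, 4540/413, -2046/413]
step 0: P' = (I − K·H)·P̄ = [10036/413 -7582/413 7270/413; -7582/413 8410/413 -3015/413; 7270/413 -3015/413 7944/413]
step 1: x̄ = F·x = [2005/59, 2395/413, -17613/413]
step 1: P̄ = F·P·Fᵀ + Q = [14021/59 105/59 -7940/59; 105/59 10603/413 -38694/413; -7940/59 -38694/413 210992/413]
step 1: y = z − H·x̄ = [81295/413]
step 1: S = H·P̄·Hᵀ + R = [2756687/413]
step 1: K = P̄·Hᵀ·S⁻¹ = [-407071/2756687; -100799/2756687; 666112/2756687]
step 1: x' = x̄ + K·y = [13552700/2756687, -3855180/2756687, 13554593/2756687]
step 1: P' = (I − K·H)·P̄ = [253883196/2756687 -94445968/2756687 285564684/2756687; -94445968/2756687 46171220/2756687 -95699330/2756687; 285564684/2756687 -95699330/2756687 333979920/2756687]
step 2: x̄ = F·x = [1990946/2756687, -19393147/2756687, 67767286/2756687]
step 2: P̄ = F·P·Fᵀ + Q = [284125655/2756687 -89549574/2756687 292319136/2756687; -89549574/2756687 347941225/2756687 -1524209848/2756687; 292319136/2756687 -1524209848/2756687 7058671400/2756687]
step 2: y = z − H·x̄ = [-173861402/2756687]
step 2: S = H·P̄·Hᵀ + R = [39805862407/2756687]
step 2: K = P̄·Hᵀ·S⁻¹ = [-88639545/39805862407; -3475653424/39805862407; 16288805088/39805862407]
step 2: x' = x̄ + K·y = [34339160776/39805862407, -60826261363/39805862407, -48775659802/39805862407]
step 2: P' = (I − K·H)·P̄ = [4099852380880/39805862407 -1404830638854/39805862407 4744770653376/39805862407; -1404830638854/39805862407 642051057777/39805862407 -1472146207352/39805862407; 4744770653376/39805862407 -1472146207352/39805862407 5677587382888/39805862407]

step 0: x' = [-4507/413, 4540/413, -2046/413], P' = [10036/413 -7582/413 7270/413; -7582/413 8410/413 -3015/413; 7270/413 -3015/413 7944/413]
step 1: x' = [13552700/2756687, -3855180/2756687, 13554593/2756687], P' = [253883196/2756687 -94445968/2756687 285564684/2756687; -94445968/2756687 46171220/2756687 -95699330/2756687; 285564684/2756687 -95699330/2756687 333979920/2756687]
step 2: x' = [34339160776/39805862407, -60826261363/39805862407, -48775659802/39805862407], P' = [4099852380880/39805862407 -1404830638854/39805862407 4744770653376/39805862407; -1404830638854/39805862407 642051057777/39805862407 -1472146207352/39805862407; 4744770653376/39805862407 -1472146207352/39805862407 5677587382888/39805862407]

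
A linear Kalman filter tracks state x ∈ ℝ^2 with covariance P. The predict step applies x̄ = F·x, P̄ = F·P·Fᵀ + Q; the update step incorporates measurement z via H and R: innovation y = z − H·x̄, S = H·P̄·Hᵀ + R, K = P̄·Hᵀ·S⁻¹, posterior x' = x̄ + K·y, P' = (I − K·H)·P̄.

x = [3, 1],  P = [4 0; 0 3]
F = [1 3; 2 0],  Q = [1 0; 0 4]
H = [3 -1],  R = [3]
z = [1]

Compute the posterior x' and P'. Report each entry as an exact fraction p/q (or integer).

x̄ = F·x = [6, 6]
P̄ = F·P·Fᵀ + Q = [32 8; 8 20]
y = z − H·x̄ = [-11]
S = H·P̄·Hᵀ + R = [263]
K = P̄·Hᵀ·S⁻¹ = [88/263; 4/263]
x' = x̄ + K·y = [610/263, 1534/263]
P' = (I − K·H)·P̄ = [672/263 1752/263; 1752/263 5244/263]

x' = [610/263, 1534/263]
P' = [672/263 1752/263; 1752/263 5244/263]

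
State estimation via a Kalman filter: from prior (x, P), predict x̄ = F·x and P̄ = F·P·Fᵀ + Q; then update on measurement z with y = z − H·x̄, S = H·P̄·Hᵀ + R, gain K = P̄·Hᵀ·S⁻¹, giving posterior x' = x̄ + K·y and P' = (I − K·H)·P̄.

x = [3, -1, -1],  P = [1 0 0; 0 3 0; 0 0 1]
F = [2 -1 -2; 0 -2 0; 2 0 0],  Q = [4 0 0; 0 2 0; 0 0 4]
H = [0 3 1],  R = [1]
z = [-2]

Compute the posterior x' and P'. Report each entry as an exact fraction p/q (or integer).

x' = [907/135, -106/45, 698/135]
P' = [1541/135 -38/45 364/135; -38/45 14/15 -112/45; 364/135 -112/45 1016/135]

x̄ = F·x = [9, 2, 6]
P̄ = F·P·Fᵀ + Q = [15 6 4; 6 14 0; 4 0 8]
y = z − H·x̄ = [-14]
S = H·P̄·Hᵀ + R = [135]
K = P̄·Hᵀ·S⁻¹ = [22/135; 14/45; 8/135]
x' = x̄ + K·y = [907/135, -106/45, 698/135]
P' = (I − K·H)·P̄ = [1541/135 -38/45 364/135; -38/45 14/15 -112/45; 364/135 -112/45 1016/135]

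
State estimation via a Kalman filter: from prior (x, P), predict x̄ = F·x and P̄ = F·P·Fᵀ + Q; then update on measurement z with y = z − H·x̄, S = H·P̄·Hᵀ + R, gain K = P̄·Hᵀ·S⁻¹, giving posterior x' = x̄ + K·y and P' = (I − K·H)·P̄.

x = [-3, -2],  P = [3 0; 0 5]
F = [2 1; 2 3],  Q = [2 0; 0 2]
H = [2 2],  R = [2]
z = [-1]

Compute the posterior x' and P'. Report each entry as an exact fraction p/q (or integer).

x' = [-326/265, 174/265]
P' = [803/265 -757/265; -757/265 843/265]

x̄ = F·x = [-8, -12]
P̄ = F·P·Fᵀ + Q = [19 27; 27 59]
y = z − H·x̄ = [39]
S = H·P̄·Hᵀ + R = [530]
K = P̄·Hᵀ·S⁻¹ = [46/265; 86/265]
x' = x̄ + K·y = [-326/265, 174/265]
P' = (I − K·H)·P̄ = [803/265 -757/265; -757/265 843/265]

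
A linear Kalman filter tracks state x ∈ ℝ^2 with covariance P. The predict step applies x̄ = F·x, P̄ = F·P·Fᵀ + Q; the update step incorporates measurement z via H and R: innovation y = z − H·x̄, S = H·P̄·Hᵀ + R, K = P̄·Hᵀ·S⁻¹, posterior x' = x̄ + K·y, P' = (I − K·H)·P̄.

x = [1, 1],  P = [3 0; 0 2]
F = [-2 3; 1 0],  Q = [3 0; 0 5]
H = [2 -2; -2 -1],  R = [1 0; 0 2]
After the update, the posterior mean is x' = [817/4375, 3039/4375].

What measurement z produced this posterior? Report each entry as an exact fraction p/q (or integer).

x̄ = F·x = [1, 1]
P̄ = F·P·Fᵀ + Q = [33 -6; -6 8]
S = H·P̄·Hᵀ + R = [213 -128; -128 118]
K = P̄·Hᵀ·S⁻¹ = [762/4375 -1398/4375; -1396/4375 -1366/4375]
x' − x̄ = [-3558/4375, -1336/4375] = K·y
y = (KᵀK)⁻¹·Kᵀ·(x' − x̄) = [-1, 2]
z = y + H·x̄ = [-1, 2] + [0, -3] = [-1, -1]

z = [-1, -1]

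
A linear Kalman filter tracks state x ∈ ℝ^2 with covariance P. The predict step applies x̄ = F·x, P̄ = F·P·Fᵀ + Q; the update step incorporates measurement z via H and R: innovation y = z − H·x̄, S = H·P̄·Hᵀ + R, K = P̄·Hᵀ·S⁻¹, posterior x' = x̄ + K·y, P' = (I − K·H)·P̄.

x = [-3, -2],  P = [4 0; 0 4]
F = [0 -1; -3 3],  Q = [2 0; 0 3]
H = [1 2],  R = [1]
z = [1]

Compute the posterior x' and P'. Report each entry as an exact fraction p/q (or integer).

x' = [92/37, -27/37]
P' = [1230/259 -624/259; -624/259 381/259]

x̄ = F·x = [2, 3]
P̄ = F·P·Fᵀ + Q = [6 -12; -12 75]
y = z − H·x̄ = [-7]
S = H·P̄·Hᵀ + R = [259]
K = P̄·Hᵀ·S⁻¹ = [-18/259; 138/259]
x' = x̄ + K·y = [92/37, -27/37]
P' = (I − K·H)·P̄ = [1230/259 -624/259; -624/259 381/259]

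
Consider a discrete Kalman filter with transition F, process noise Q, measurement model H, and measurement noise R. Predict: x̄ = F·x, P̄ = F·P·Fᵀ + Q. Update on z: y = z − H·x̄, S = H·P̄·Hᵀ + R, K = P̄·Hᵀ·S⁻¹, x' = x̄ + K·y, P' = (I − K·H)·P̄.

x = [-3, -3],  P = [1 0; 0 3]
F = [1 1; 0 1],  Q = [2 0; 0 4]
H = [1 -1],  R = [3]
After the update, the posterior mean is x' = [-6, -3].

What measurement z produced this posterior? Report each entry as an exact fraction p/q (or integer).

z = [-3]

x̄ = F·x = [-6, -3]
P̄ = F·P·Fᵀ + Q = [6 3; 3 7]
S = H·P̄·Hᵀ + R = [10]
K = P̄·Hᵀ·S⁻¹ = [3/10; -2/5]
x' − x̄ = [0, 0] = K·y
y = (KᵀK)⁻¹·Kᵀ·(x' − x̄) = [0]
z = y + H·x̄ = [0] + [-3] = [-3]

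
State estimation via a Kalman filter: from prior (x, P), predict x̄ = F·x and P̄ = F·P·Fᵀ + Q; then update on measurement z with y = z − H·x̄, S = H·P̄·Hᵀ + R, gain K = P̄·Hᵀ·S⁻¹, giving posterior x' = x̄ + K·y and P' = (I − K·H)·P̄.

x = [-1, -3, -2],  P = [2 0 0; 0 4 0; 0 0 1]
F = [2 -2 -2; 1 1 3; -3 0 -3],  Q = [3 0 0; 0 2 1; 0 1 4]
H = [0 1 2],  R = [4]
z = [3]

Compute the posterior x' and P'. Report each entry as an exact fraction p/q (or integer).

x' = [822/89, -835/89, 561/89]
P' = [2275/89 -1132/89 522/89; -1132/89 1392/89 -718/89; 522/89 -718/89 455/89]

x̄ = F·x = [8, -10, 9]
P̄ = F·P·Fᵀ + Q = [31 -10 -6; -10 17 -14; -6 -14 31]
y = z − H·x̄ = [-5]
S = H·P̄·Hᵀ + R = [89]
K = P̄·Hᵀ·S⁻¹ = [-22/89; -11/89; 48/89]
x' = x̄ + K·y = [822/89, -835/89, 561/89]
P' = (I − K·H)·P̄ = [2275/89 -1132/89 522/89; -1132/89 1392/89 -718/89; 522/89 -718/89 455/89]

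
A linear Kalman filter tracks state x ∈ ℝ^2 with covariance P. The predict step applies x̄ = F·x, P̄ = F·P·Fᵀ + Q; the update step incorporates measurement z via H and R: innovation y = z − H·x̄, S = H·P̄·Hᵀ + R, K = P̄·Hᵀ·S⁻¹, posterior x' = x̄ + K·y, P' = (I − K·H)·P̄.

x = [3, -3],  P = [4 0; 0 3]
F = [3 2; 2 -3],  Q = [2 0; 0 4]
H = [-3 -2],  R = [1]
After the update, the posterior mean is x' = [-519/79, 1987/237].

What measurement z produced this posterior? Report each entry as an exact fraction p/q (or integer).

z = [3]

x̄ = F·x = [3, 15]
P̄ = F·P·Fᵀ + Q = [50 6; 6 47]
S = H·P̄·Hᵀ + R = [711]
K = P̄·Hᵀ·S⁻¹ = [-18/79; -112/711]
x' − x̄ = [-756/79, -1568/237] = K·y
y = (KᵀK)⁻¹·Kᵀ·(x' − x̄) = [42]
z = y + H·x̄ = [42] + [-39] = [3]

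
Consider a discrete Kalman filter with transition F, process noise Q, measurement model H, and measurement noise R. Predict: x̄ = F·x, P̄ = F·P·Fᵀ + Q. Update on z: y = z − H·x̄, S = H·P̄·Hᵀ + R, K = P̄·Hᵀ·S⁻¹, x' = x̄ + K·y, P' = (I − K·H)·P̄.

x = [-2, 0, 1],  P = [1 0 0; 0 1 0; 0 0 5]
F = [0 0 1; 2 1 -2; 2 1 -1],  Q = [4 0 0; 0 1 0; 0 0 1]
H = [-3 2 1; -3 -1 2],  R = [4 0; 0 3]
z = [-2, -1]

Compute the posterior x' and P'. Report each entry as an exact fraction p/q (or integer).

x̄ = F·x = [1, -6, -5]
P̄ = F·P·Fᵀ + Q = [9 -10 -5; -10 26 15; -5 15 11]
y = z − H·x̄ = [18, 6]
S = H·P̄·Hᵀ + R = [410 171; 171 94]
K = P̄·Hᵀ·S⁻¹ = [-271/9299 -2178/9299; 3304/9299 -2647/9299; 1502/9299 -556/9299]
x' = x̄ + K·y = [-8647/9299, -12204/9299, -22795/9299]
P' = (I − K·H)·P̄ = [10793/9299 7349/9299 16597/9299; 7349/9299 11284/9299 12695/9299; 16597/9299 12695/9299 30409/9299]

x' = [-8647/9299, -12204/9299, -22795/9299]
P' = [10793/9299 7349/9299 16597/9299; 7349/9299 11284/9299 12695/9299; 16597/9299 12695/9299 30409/9299]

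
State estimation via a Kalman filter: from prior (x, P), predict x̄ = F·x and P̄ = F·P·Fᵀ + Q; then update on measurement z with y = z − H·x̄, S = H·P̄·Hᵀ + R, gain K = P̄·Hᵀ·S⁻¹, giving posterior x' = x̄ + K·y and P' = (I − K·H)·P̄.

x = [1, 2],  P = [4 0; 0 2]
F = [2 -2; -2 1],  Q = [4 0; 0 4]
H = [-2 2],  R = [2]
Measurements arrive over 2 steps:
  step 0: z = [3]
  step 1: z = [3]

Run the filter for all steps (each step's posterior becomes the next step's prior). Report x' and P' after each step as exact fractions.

step 0: x' = [-314/181, -42/181], P' = [460/181 412/181; 412/181 454/181]
step 1: x' = [-5712/6193, 4436/6193], P' = [16652/6193 15292/6193; 15292/6193 16938/6193]

step 0: x̄ = F·x = [-2, 0]
step 0: P̄ = F·P·Fᵀ + Q = [28 -20; -20 22]
step 0: y = z − H·x̄ = [-1]
step 0: S = H·P̄·Hᵀ + R = [362]
step 0: K = P̄·Hᵀ·S⁻¹ = [-48/181; 42/181]
step 0: x' = x̄ + K·y = [-314/181, -42/181]
step 0: P' = (I − K·H)·P̄ = [460/181 412/181; 412/181 454/181]
step 1: x̄ = F·x = [-544/181, 586/181]
step 1: P̄ = F·P·Fᵀ + Q = [1084/181 -276/181; -276/181 1370/181]
step 1: y = z − H·x̄ = [-1717/181]
step 1: S = H·P̄·Hᵀ + R = [12386/181]
step 1: K = P̄·Hᵀ·S⁻¹ = [-1360/6193; 1646/6193]
step 1: x' = x̄ + K·y = [-5712/6193, 4436/6193]
step 1: P' = (I − K·H)·P̄ = [16652/6193 15292/6193; 15292/6193 16938/6193]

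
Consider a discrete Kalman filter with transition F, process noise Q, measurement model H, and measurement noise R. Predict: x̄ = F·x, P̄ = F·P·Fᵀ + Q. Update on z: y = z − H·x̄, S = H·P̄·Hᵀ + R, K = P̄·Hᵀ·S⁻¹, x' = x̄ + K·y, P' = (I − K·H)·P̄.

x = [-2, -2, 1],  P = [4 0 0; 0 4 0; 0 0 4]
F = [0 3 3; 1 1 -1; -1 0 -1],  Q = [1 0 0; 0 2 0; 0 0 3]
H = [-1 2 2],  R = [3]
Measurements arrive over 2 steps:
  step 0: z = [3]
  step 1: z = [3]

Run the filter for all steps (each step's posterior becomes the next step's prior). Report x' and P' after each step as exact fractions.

step 0: x̄ = F·x = [-3, -5, 1]
step 0: P̄ = F·P·Fᵀ + Q = [73 0 -12; 0 14 0; -12 0 11]
step 0: y = z − H·x̄ = [8]
step 0: S = H·P̄·Hᵀ + R = [224]
step 0: K = P̄·Hᵀ·S⁻¹ = [-97/224; 1/8; 17/112]
step 0: x' = x̄ + K·y = [-181/28, -4, 31/14]
step 0: P' = (I − K·H)·P̄ = [6943/224 97/8 305/112; 97/8 21/2 -17/4; 305/112 -17/4 327/56]
step 1: x̄ = F·x = [-75/14, -355/28, 17/4]
step 1: P̄ = F·P·Fᵀ + Q = [4007/56 6555/112 -789/16; 6555/112 17167/224 -1057/32; -789/16 -1057/32 1449/32]
step 1: y = z − H·x̄ = [29/2]
step 1: S = H·P̄·Hᵀ + R = [2089/8]
step 1: K = P̄·Hᵀ·S⁻¹ = [-425/2089; 459/4178; 1181/4178]
step 1: x' = x̄ + K·y = [-121475/14623, -324209/29246, 34881/4178]
step 1: P' = (I − K·H)·P̄ = [888281/14623 1882365/29246 -143287/4178; 1882365/29246 4298387/58492 -343769/8356; -143287/4178 -343769/8356 204025/8356]

step 0: x' = [-181/28, -4, 31/14], P' = [6943/224 97/8 305/112; 97/8 21/2 -17/4; 305/112 -17/4 327/56]
step 1: x' = [-121475/14623, -324209/29246, 34881/4178], P' = [888281/14623 1882365/29246 -143287/4178; 1882365/29246 4298387/58492 -343769/8356; -143287/4178 -343769/8356 204025/8356]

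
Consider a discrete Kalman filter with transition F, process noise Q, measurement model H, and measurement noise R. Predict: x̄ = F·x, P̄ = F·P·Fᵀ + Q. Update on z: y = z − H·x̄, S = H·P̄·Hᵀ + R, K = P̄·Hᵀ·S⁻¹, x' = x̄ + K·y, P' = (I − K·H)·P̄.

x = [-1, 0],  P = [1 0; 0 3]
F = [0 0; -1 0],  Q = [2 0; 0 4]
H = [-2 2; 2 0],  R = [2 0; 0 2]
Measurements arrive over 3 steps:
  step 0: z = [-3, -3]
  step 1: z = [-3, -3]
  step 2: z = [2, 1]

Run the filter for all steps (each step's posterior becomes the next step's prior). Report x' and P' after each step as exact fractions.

step 0: x̄ = F·x = [0, 1]
step 0: P̄ = F·P·Fᵀ + Q = [2 0; 0 5]
step 0: y = z − H·x̄ = [-5, -3]
step 0: S = H·P̄·Hᵀ + R = [30 -8; -8 10]
step 0: K = P̄·Hᵀ·S⁻¹ = [-2/59 22/59; 25/59 20/59]
step 0: x' = x̄ + K·y = [-56/59, -126/59]
step 0: P' = (I − K·H)·P̄ = [22/59 20/59; 20/59 45/59]
step 1: x̄ = F·x = [0, 56/59]
step 1: P̄ = F·P·Fᵀ + Q = [2 0; 0 258/59]
step 1: y = z − H·x̄ = [-289/59, -3]
step 1: S = H·P̄·Hᵀ + R = [1622/59 -8; -8 10]
step 1: K = P̄·Hᵀ·S⁻¹ = [-118/3111 1150/3111; 430/1037 344/1037]
step 1: x' = x̄ + K·y = [-2872/3111, -2154/1037]
step 1: P' = (I − K·H)·P̄ = [1150/3111 344/1037; 344/1037 774/1037]
step 2: x̄ = F·x = [0, 2872/3111]
step 2: P̄ = F·P·Fᵀ + Q = [2 0; 0 13594/3111]
step 2: y = z − H·x̄ = [478/3111, 1]
step 2: S = H·P̄·Hᵀ + R = [85486/3111 -8; -8 10]
step 2: K = P̄·Hᵀ·S⁻¹ = [-6222/163939 60598/163939; 67970/163939 54376/163939]
step 2: x' = x̄ + K·y = [59642/163939, 216164/163939]
step 2: P' = (I − K·H)·P̄ = [60598/163939 54376/163939; 54376/163939 122346/163939]

step 0: x' = [-56/59, -126/59], P' = [22/59 20/59; 20/59 45/59]
step 1: x' = [-2872/3111, -2154/1037], P' = [1150/3111 344/1037; 344/1037 774/1037]
step 2: x' = [59642/163939, 216164/163939], P' = [60598/163939 54376/163939; 54376/163939 122346/163939]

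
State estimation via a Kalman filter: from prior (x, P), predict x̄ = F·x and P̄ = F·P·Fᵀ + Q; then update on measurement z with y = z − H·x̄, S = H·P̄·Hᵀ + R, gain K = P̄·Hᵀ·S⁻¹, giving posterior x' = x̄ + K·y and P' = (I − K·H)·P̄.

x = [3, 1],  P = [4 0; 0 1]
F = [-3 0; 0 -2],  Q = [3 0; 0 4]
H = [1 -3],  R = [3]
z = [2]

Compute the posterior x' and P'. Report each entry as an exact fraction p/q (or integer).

x' = [-277/38, -58/19]
P' = [975/38 156/19; 156/19 56/19]

x̄ = F·x = [-9, -2]
P̄ = F·P·Fᵀ + Q = [39 0; 0 8]
y = z − H·x̄ = [5]
S = H·P̄·Hᵀ + R = [114]
K = P̄·Hᵀ·S⁻¹ = [13/38; -4/19]
x' = x̄ + K·y = [-277/38, -58/19]
P' = (I − K·H)·P̄ = [975/38 156/19; 156/19 56/19]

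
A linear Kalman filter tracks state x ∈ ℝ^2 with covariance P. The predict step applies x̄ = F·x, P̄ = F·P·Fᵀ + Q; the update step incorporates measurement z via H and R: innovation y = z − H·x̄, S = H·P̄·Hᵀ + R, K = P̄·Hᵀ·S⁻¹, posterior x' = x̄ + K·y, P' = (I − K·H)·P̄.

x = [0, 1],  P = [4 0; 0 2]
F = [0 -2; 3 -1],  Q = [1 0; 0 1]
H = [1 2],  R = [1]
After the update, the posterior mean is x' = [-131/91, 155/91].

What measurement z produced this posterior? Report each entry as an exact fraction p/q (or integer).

x̄ = F·x = [-2, -1]
P̄ = F·P·Fᵀ + Q = [9 4; 4 39]
S = H·P̄·Hᵀ + R = [182]
K = P̄·Hᵀ·S⁻¹ = [17/182; 41/91]
x' − x̄ = [51/91, 246/91] = K·y
y = (KᵀK)⁻¹·Kᵀ·(x' − x̄) = [6]
z = y + H·x̄ = [6] + [-4] = [2]

z = [2]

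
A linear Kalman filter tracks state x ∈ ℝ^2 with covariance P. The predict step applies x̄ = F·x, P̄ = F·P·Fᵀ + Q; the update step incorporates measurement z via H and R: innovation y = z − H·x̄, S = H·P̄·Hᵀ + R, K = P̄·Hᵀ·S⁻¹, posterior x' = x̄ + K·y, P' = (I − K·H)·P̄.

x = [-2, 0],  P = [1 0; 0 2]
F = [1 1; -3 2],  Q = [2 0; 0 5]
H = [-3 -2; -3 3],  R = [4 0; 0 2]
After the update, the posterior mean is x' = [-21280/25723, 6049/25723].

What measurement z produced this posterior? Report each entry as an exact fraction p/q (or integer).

z = [2, 3]

x̄ = F·x = [-2, 6]
P̄ = F·P·Fᵀ + Q = [5 1; 1 22]
S = H·P̄·Hᵀ + R = [149 -90; -90 227]
K = P̄·Hᵀ·S⁻¹ = [-4939/25723 -3318/25723; -4999/25723 5157/25723]
x' − x̄ = [30166/25723, -148289/25723] = K·y
y = (KᵀK)⁻¹·Kᵀ·(x' − x̄) = [8, -21]
z = y + H·x̄ = [8, -21] + [-6, 24] = [2, 3]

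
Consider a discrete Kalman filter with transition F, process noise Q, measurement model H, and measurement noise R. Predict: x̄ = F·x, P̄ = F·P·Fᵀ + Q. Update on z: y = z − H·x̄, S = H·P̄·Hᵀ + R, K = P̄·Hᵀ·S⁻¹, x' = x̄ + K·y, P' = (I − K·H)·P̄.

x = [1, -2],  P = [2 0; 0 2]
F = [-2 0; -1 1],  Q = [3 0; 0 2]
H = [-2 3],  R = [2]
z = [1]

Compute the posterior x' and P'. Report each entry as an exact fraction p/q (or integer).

x̄ = F·x = [-2, -3]
P̄ = F·P·Fᵀ + Q = [11 4; 4 6]
y = z − H·x̄ = [6]
S = H·P̄·Hᵀ + R = [52]
K = P̄·Hᵀ·S⁻¹ = [-5/26; 5/26]
x' = x̄ + K·y = [-41/13, -24/13]
P' = (I − K·H)·P̄ = [118/13 77/13; 77/13 53/13]

x' = [-41/13, -24/13]
P' = [118/13 77/13; 77/13 53/13]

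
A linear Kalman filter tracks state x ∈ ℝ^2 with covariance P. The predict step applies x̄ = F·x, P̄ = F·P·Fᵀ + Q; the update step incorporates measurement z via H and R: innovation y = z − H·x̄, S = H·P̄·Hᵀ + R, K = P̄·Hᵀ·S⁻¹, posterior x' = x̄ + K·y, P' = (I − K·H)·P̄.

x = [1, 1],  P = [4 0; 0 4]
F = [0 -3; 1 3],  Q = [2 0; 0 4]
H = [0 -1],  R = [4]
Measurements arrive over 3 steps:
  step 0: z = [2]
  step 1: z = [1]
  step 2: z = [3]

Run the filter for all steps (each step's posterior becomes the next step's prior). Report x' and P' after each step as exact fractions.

step 0: x' = [3/2, -3/2], P' = [11 -3; -3 11/3]
step 1: x' = [105/34, -21/17], P' = [307/17 -48/17; -48/17 60/17]
step 2: x' = [3519/695, -1923/695], P' = [14242/695 -1584/695; -1584/695 2508/695]

step 0: x̄ = F·x = [-3, 4]
step 0: P̄ = F·P·Fᵀ + Q = [38 -36; -36 44]
step 0: y = z − H·x̄ = [6]
step 0: S = H·P̄·Hᵀ + R = [48]
step 0: K = P̄·Hᵀ·S⁻¹ = [3/4; -11/12]
step 0: x' = x̄ + K·y = [3/2, -3/2]
step 0: P' = (I − K·H)·P̄ = [11 -3; -3 11/3]
step 1: x̄ = F·x = [9/2, -3]
step 1: P̄ = F·P·Fᵀ + Q = [35 -24; -24 30]
step 1: y = z − H·x̄ = [-2]
step 1: S = H·P̄·Hᵀ + R = [34]
step 1: K = P̄·Hᵀ·S⁻¹ = [12/17; -15/17]
step 1: x' = x̄ + K·y = [105/34, -21/17]
step 1: P' = (I − K·H)·P̄ = [307/17 -48/17; -48/17 60/17]
step 2: x̄ = F·x = [63/17, -21/34]
step 2: P̄ = F·P·Fᵀ + Q = [574/17 -396/17; -396/17 627/17]
step 2: y = z − H·x̄ = [81/34]
step 2: S = H·P̄·Hᵀ + R = [695/17]
step 2: K = P̄·Hᵀ·S⁻¹ = [396/695; -627/695]
step 2: x' = x̄ + K·y = [3519/695, -1923/695]
step 2: P' = (I − K·H)·P̄ = [14242/695 -1584/695; -1584/695 2508/695]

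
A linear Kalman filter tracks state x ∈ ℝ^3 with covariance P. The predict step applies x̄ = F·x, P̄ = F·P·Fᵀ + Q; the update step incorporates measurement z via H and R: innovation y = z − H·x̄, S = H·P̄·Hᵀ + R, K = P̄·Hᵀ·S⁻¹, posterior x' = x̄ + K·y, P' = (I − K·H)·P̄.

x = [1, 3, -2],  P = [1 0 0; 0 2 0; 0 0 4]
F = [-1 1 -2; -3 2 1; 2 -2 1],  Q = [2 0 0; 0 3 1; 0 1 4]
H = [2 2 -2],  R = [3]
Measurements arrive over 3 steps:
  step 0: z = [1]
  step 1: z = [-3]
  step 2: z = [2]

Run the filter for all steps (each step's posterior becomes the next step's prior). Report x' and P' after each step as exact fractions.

step 0: x' = [934/439, -1161/439, -484/439], P' = [4595/439 -4791/439 -298/439; -4791/439 6440/439 1553/439; -298/439 1553/439 1384/439]
step 1: x' = [512113/467685, -210380/93537, 11174/31179], P' = [20439881/2338425 -3917827/467685 37501/155895; -3917827/467685 1040228/93537 74509/31179; 37501/155895 74509/31179 30164/10393]
step 2: x' = [-6305596279/10033334279, 15632073333/10033334279, -569830980/10033334279], P' = [85321896991/10033334279 -81378545496/10033334279 2620982002/10033334279; -81378545496/10033334279 108585656994/10033334279 23746393314/10033334279; 2620982002/10033334279 23746393314/10033334279 29104026892/10033334279]

step 0: x̄ = F·x = [6, 1, -6]
step 0: P̄ = F·P·Fᵀ + Q = [21 -1 -14; -1 24 -9; -14 -9 20]
step 0: y = z − H·x̄ = [-25]
step 0: S = H·P̄·Hᵀ + R = [439]
step 0: K = P̄·Hᵀ·S⁻¹ = [68/439; 64/439; -86/439]
step 0: x' = x̄ + K·y = [934/439, -1161/439, -484/439]
step 0: P' = (I − K·H)·P̄ = [4595/439 -4791/439 -298/439; -4791/439 6440/439 1553/439; -298/439 1553/439 1384/439]
step 1: x̄ = F·x = [-1127/439, -5608/439, 3706/439]
step 1: P̄ = F·P·Fᵀ + Q = [19627/439 41703/439 -34747/439; 41703/439 135308/439 -99119/439; -34747/439 -99119/439 78204/439]
step 1: y = z − H·x̄ = [19565/439]
step 1: S = H·P̄·Hᵀ + R = [2338425/439]
step 1: K = P̄·Hᵀ·S⁻¹ = [192154/2338425; 110452/467685; -28276/155895]
step 1: x' = x̄ + K·y = [512113/467685, -210380/93537, 11174/31179]
step 1: P' = (I − K·H)·P̄ = [20439881/2338425 -3917827/467685 37501/155895; -3917827/467685 1040228/93537 74509/31179; 37501/155895 74509/31179 30164/10393]
step 2: x̄ = F·x = [-1899233/467685, -3472529/467685, 3295636/467685]
step 2: P̄ = F·P·Fᵀ + Q = [97345661/2338425 183750968/2338425 -159693202/2338425; 183750968/2338425 555831134/2338425 -413990626/2338425; -159693202/2338425 -413990626/2338425 338533364/2338425]
step 2: y = z − H·x̄ = [18270166/467685]
step 2: S = H·P̄·Hᵀ + R = [10033334279/2338425]
step 2: K = P̄·Hᵀ·S⁻¹ = [881579662/10033334279; 2307145456/10033334279; -1824434384/10033334279]
step 2: x' = x̄ + K·y = [-6305596279/10033334279, 15632073333/10033334279, -569830980/10033334279]
step 2: P' = (I − K·H)·P̄ = [85321896991/10033334279 -81378545496/10033334279 2620982002/10033334279; -81378545496/10033334279 108585656994/10033334279 23746393314/10033334279; 2620982002/10033334279 23746393314/10033334279 29104026892/10033334279]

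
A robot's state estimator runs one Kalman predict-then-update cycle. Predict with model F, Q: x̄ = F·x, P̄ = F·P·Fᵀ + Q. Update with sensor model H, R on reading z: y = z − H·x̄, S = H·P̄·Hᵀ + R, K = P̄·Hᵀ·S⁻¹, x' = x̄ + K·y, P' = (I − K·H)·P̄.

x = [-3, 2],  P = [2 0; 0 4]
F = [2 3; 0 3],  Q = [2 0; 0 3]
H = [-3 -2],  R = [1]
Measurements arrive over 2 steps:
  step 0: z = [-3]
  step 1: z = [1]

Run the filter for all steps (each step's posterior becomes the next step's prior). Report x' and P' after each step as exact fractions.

step 0: x' = [-1890/1003, 4344/1003], P' = [2038/1003 -2952/1003; -2952/1003 4521/1003]
step 1: x' = [404541/590326, -874563/590326], P' = [597723/590326 -850473/590326; -850473/590326 1353873/590326]

step 0: x̄ = F·x = [0, 6]
step 0: P̄ = F·P·Fᵀ + Q = [46 36; 36 39]
step 0: y = z − H·x̄ = [9]
step 0: S = H·P̄·Hᵀ + R = [1003]
step 0: K = P̄·Hᵀ·S⁻¹ = [-210/1003; -186/1003]
step 0: x' = x̄ + K·y = [-1890/1003, 4344/1003]
step 0: P' = (I − K·H)·P̄ = [2038/1003 -2952/1003; -2952/1003 4521/1003]
step 1: x̄ = F·x = [9252/1003, 13032/1003]
step 1: P̄ = F·P·Fᵀ + Q = [15423/1003 22977/1003; 22977/1003 43698/1003]
step 1: y = z − H·x̄ = [54823/1003]
step 1: S = H·P̄·Hᵀ + R = [590326/1003]
step 1: K = P̄·Hᵀ·S⁻¹ = [-92223/590326; -156327/590326]
step 1: x' = x̄ + K·y = [404541/590326, -874563/590326]
step 1: P' = (I − K·H)·P̄ = [597723/590326 -850473/590326; -850473/590326 1353873/590326]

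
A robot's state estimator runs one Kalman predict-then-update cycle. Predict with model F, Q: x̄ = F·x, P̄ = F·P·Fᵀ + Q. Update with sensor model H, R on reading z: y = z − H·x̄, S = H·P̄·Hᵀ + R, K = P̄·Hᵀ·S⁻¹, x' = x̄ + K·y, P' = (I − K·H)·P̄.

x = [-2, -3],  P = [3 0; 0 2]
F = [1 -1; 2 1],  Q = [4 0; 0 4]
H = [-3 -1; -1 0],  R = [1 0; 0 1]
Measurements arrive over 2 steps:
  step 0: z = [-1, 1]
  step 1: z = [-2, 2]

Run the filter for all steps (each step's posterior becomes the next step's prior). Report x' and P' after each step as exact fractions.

step 0: x̄ = F·x = [1, -7]
step 0: P̄ = F·P·Fᵀ + Q = [9 4; 4 18]
step 0: y = z − H·x̄ = [-5, 2]
step 0: S = H·P̄·Hᵀ + R = [124 31; 31 10]
step 0: K = P̄·Hᵀ·S⁻¹ = [-1/9 -5/9; -176/279 14/9]
step 0: x' = x̄ + K·y = [4/9, -205/279]
step 0: P' = (I − K·H)·P̄ = [5/9 -14/9; -14/9 1478/279]
step 1: x̄ = F·x = [329/279, 43/279]
step 1: P̄ = F·P·Fᵀ + Q = [3617/279 -734/279; -734/279 1478/279]
step 1: y = z − H·x̄ = [472/279, 887/279]
step 1: S = H·P̄·Hᵀ + R = [29906/279 10117/279; 10117/279 3896/279]
step 1: K = P̄·Hᵀ·S⁻¹ = [-10117/50753 -20847/50753; -16506/50753 52424/50753]
step 1: x' = x̄ + K·y = [-23544/50753, 146565/50753]
step 1: P' = (I − K·H)·P̄ = [20847/50753 -52424/50753; -52424/50753 173778/50753]

step 0: x' = [4/9, -205/279], P' = [5/9 -14/9; -14/9 1478/279]
step 1: x' = [-23544/50753, 146565/50753], P' = [20847/50753 -52424/50753; -52424/50753 173778/50753]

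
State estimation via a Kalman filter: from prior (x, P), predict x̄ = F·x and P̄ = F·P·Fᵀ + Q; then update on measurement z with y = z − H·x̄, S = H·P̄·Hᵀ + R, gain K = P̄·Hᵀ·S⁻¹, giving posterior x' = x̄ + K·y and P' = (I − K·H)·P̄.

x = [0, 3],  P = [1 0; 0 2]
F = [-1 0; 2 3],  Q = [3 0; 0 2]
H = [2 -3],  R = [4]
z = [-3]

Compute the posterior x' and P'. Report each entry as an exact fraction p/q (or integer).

x̄ = F·x = [0, 9]
P̄ = F·P·Fᵀ + Q = [4 -2; -2 24]
y = z − H·x̄ = [24]
S = H·P̄·Hᵀ + R = [260]
K = P̄·Hᵀ·S⁻¹ = [7/130; -19/65]
x' = x̄ + K·y = [84/65, 129/65]
P' = (I − K·H)·P̄ = [211/65 136/65; 136/65 116/65]

x' = [84/65, 129/65]
P' = [211/65 136/65; 136/65 116/65]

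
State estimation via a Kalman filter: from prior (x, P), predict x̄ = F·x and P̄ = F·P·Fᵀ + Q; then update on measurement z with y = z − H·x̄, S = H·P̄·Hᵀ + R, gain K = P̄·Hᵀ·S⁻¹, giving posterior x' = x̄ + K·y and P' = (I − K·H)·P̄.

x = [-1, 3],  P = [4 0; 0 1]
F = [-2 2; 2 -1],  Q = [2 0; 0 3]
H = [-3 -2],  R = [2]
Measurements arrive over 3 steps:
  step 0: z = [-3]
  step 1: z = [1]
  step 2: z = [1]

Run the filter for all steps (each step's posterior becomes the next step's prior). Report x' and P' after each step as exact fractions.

step 0: x' = [91/32, -83/32], P' = [127/16 -183/16; -183/16 271/16]
step 1: x' = [-7629/4142, 4626/2071], P' = [14062/2071 -19851/2071; -19851/2071 28945/2071]
step 2: x' = [3714/112907, -58499/112907], P' = [1526653/225814 -1077684/112907; -1077684/112907 1571762/112907]

step 0: x̄ = F·x = [8, -5]
step 0: P̄ = F·P·Fᵀ + Q = [22 -18; -18 20]
step 0: y = z − H·x̄ = [11]
step 0: S = H·P̄·Hᵀ + R = [64]
step 0: K = P̄·Hᵀ·S⁻¹ = [-15/32; 7/32]
step 0: x' = x̄ + K·y = [91/32, -83/32]
step 0: P' = (I − K·H)·P̄ = [127/16 -183/16; -183/16 271/16]
step 1: x̄ = F·x = [-87/8, 265/32]
step 1: P̄ = F·P·Fᵀ + Q = [193 -537/4; -537/4 1559/16]
step 1: y = z − H·x̄ = [-241/16]
step 1: S = H·P̄·Hᵀ + R = [2071/4]
step 1: K = P̄·Hᵀ·S⁻¹ = [-1242/2071; 1663/4142]
step 1: x' = x̄ + K·y = [-7629/4142, 4626/2071]
step 1: P' = (I − K·H)·P̄ = [14062/2071 -19851/2071; -19851/2071 28945/2071]
step 2: x̄ = F·x = [16881/2071, -645/109]
step 2: P̄ = F·P·Fᵀ + Q = [334978/2071 -12276/109; -12276/109 8990/109]
step 2: y = z − H·x̄ = [28204/2071]
step 2: S = H·P̄·Hᵀ + R = [903256/2071]
step 2: K = P̄·Hᵀ·S⁻¹ = [-269223/451628; 44764/112907]
step 2: x' = x̄ + K·y = [3714/112907, -58499/112907]
step 2: P' = (I − K·H)·P̄ = [1526653/225814 -1077684/112907; -1077684/112907 1571762/112907]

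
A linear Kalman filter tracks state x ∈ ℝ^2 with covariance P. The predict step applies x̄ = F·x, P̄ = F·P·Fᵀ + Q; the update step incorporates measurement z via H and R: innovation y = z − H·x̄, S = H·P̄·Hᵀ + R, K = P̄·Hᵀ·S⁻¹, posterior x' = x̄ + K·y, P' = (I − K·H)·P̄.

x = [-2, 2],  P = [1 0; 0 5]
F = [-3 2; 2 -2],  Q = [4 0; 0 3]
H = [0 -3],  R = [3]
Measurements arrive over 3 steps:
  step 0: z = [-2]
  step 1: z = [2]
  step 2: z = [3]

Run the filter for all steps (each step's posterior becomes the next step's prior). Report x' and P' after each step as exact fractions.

step 0: x' = [72/41, 23/41], P' = [339/41 -13/41; -13/41 27/82]
step 1: x' = [-24/619, -397/619], P' = [13427/1238 -1109/2476; -1109/2476 1637/4952]
step 2: x' = [50978/27389, -26999/27389], P' = [2108515/191723 -87744/191723; -87744/191723 63495/191723]

step 0: x̄ = F·x = [10, -8]
step 0: P̄ = F·P·Fᵀ + Q = [33 -26; -26 27]
step 0: y = z − H·x̄ = [-26]
step 0: S = H·P̄·Hᵀ + R = [246]
step 0: K = P̄·Hᵀ·S⁻¹ = [13/41; -27/82]
step 0: x' = x̄ + K·y = [72/41, 23/41]
step 0: P' = (I − K·H)·P̄ = [339/41 -13/41; -13/41 27/82]
step 1: x̄ = F·x = [-170/41, 98/41]
step 1: P̄ = F·P·Fᵀ + Q = [3425/41 -2218/41; -2218/41 1637/41]
step 1: y = z − H·x̄ = [376/41]
step 1: S = H·P̄·Hᵀ + R = [14856/41]
step 1: K = P̄·Hᵀ·S⁻¹ = [1109/2476; -1637/4952]
step 1: x' = x̄ + K·y = [-24/619, -397/619]
step 1: P' = (I − K·H)·P̄ = [13427/1238 -1109/2476; -1109/2476 1637/4952]
step 2: x̄ = F·x = [-722/619, 746/619]
step 2: P̄ = F·P·Fᵀ + Q = [67043/619 -43872/619; -43872/619 63495/1238]
step 2: y = z − H·x̄ = [4095/619]
step 2: S = H·P̄·Hᵀ + R = [575169/1238]
step 2: K = P̄·Hᵀ·S⁻¹ = [87744/191723; -63495/191723]
step 2: x' = x̄ + K·y = [50978/27389, -26999/27389]
step 2: P' = (I − K·H)·P̄ = [2108515/191723 -87744/191723; -87744/191723 63495/191723]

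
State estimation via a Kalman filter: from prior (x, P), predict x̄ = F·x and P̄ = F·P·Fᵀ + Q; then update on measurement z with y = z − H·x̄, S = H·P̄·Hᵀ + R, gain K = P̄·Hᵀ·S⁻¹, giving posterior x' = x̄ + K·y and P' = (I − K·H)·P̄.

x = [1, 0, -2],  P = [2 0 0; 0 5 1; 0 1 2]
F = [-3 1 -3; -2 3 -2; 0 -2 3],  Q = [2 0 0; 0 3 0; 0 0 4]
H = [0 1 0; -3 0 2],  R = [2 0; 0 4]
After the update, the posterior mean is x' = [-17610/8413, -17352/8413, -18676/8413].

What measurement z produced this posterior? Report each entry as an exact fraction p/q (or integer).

x̄ = F·x = [3, 2, -6]
P̄ = F·P·Fᵀ + Q = [37 28 -19; 28 52 -29; -19 -29 30]
S = H·P̄·Hᵀ + R = [54 -142; -142 685]
K = P̄·Hᵀ·S⁻¹ = [-989/8413 -2035/8413; 7728/8413 -142/8413; -3251/16826 1100/8413]
x' − x̄ = [-42849/8413, -34178/8413, 31802/8413] = K·y
y = (KᵀK)⁻¹·Kᵀ·(x' − x̄) = [-4, 23]
z = y + H·x̄ = [-4, 23] + [2, -21] = [-2, 2]

z = [-2, 2]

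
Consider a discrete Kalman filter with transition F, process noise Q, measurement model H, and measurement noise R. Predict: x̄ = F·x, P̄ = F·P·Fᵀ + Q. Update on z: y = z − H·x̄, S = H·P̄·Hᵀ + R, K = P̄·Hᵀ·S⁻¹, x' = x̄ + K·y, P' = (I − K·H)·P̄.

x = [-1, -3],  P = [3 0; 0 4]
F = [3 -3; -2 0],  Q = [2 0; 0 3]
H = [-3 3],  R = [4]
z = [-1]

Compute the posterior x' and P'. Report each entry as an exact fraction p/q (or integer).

x' = [3549/1048, 3185/1048]
P' = [6119/1048 5787/1048; 5787/1048 5919/1048]

x̄ = F·x = [6, 2]
P̄ = F·P·Fᵀ + Q = [65 -18; -18 15]
y = z − H·x̄ = [11]
S = H·P̄·Hᵀ + R = [1048]
K = P̄·Hᵀ·S⁻¹ = [-249/1048; 99/1048]
x' = x̄ + K·y = [3549/1048, 3185/1048]
P' = (I − K·H)·P̄ = [6119/1048 5787/1048; 5787/1048 5919/1048]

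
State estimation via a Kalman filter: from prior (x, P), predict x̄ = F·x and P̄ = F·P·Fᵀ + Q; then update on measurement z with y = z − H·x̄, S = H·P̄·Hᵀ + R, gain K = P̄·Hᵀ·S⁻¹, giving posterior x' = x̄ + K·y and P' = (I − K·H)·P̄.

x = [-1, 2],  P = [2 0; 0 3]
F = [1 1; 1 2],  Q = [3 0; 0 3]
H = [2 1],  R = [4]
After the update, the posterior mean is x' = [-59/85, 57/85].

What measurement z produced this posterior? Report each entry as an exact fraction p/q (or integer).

x̄ = F·x = [1, 3]
P̄ = F·P·Fᵀ + Q = [8 8; 8 17]
S = H·P̄·Hᵀ + R = [85]
K = P̄·Hᵀ·S⁻¹ = [24/85; 33/85]
x' − x̄ = [-144/85, -198/85] = K·y
y = (KᵀK)⁻¹·Kᵀ·(x' − x̄) = [-6]
z = y + H·x̄ = [-6] + [5] = [-1]

z = [-1]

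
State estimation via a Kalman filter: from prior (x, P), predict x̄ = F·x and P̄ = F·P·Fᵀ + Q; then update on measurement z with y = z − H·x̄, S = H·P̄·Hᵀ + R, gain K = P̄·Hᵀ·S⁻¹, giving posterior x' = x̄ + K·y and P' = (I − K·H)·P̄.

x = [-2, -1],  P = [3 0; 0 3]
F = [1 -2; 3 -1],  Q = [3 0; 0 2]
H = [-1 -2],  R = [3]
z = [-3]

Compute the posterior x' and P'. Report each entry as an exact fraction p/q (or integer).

x̄ = F·x = [0, -5]
P̄ = F·P·Fᵀ + Q = [18 15; 15 32]
y = z − H·x̄ = [-13]
S = H·P̄·Hᵀ + R = [209]
K = P̄·Hᵀ·S⁻¹ = [-48/209; -79/209]
x' = x̄ + K·y = [624/209, -18/209]
P' = (I − K·H)·P̄ = [1458/209 -657/209; -657/209 447/209]

x' = [624/209, -18/209]
P' = [1458/209 -657/209; -657/209 447/209]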